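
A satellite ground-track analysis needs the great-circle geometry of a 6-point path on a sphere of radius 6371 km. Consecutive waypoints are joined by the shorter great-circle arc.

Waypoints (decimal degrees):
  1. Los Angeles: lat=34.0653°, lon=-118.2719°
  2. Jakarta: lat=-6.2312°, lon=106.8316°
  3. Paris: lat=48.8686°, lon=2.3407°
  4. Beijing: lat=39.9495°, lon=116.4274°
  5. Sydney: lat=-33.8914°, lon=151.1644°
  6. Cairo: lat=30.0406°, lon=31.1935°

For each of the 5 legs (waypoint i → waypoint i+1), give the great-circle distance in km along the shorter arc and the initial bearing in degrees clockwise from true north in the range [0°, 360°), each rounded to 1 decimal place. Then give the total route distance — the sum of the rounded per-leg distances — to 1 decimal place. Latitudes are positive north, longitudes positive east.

Leg 1: φ1=0.5945516, φ2=-0.1087550, Δφ=-0.7033066, Δλ=3.9287972 rad; a=sin²(Δφ/2)+cosφ1·cosφ2·sin²(Δλ/2)=0.8210256097; c=2·atan2(√a, √(1-a))=2.267967126; dist=6371·c=14449.219 ≈ 14449.2 km; running total=14449.2 km
Leg 1 bearing: y=sinΔλ·cosφ2=-0.70419783, x=cosφ1·sinφ2-sinφ1·cosφ2·cosΔλ=0.30310995; θ=atan2(y, x)=-66.7114° <0 so +360° → 293.2886° ≈ 293.3°
Leg 2: φ1=-0.1087550, φ2=0.8529180, Δφ=0.9616729, Δλ=-1.8237102 rad; a=sin²(Δφ/2)+cosφ1·cosφ2·sin²(Δλ/2)=0.6226882976; c=2·atan2(√a, √(1-a))=1.818704472; dist=6371·c=11586.966 ≈ 11587.0 km; running total=26036.2 km
Leg 2 bearing: y=sinΔλ·cosφ2=-0.63686217, x=cosφ1·sinφ2-sinφ1·cosφ2·cosΔλ=0.73088775; θ=atan2(y, x)=-41.0674° <0 so +360° → 318.9326° ≈ 318.9°
Leg 3: φ1=0.8529180, φ2=0.6972503, Δφ=-0.1556677, Δλ=1.9911885 rad; a=sin²(Δφ/2)+cosφ1·cosφ2·sin²(Δλ/2)=0.3610800299; c=2·atan2(√a, √(1-a))=1.289251544; dist=6371·c=8213.822 ≈ 8213.8 km; running total=34250.0 km
Leg 3 bearing: y=sinΔλ·cosφ2=0.69986109, x=cosφ1·sinφ2-sinφ1·cosφ2·cosΔλ=0.65802692; θ=atan2(y, x)=46.7646° ≈ 46.8°
Leg 4: φ1=0.6972503, φ2=-0.5915165, Δφ=-1.2887668, Δλ=0.6062750 rad; a=sin²(Δφ/2)+cosφ1·cosφ2·sin²(Δλ/2)=0.4175545061; c=2·atan2(√a, √(1-a))=1.405148842; dist=6371·c=8952.203 ≈ 8952.2 km; running total=43202.2 km
Leg 4 bearing: y=sinΔλ·cosφ2=0.47299726, x=cosφ1·sinφ2-sinφ1·cosφ2·cosΔλ=-0.86549671; θ=atan2(y, x)=151.3432° ≈ 151.3°
Leg 5: φ1=-0.5915165, φ2=0.5243074, Δφ=1.1158239, Δλ=-2.0938872 rad; a=sin²(Δφ/2)+cosφ1·cosφ2·sin²(Δλ/2)=0.8190656172; c=2·atan2(√a, √(1-a))=2.262864947; dist=6371·c=14416.713 ≈ 14416.7 km; running total=57618.9 km
Leg 5 bearing: y=sinΔλ·cosφ2=-0.74991271, x=cosφ1·sinφ2-sinφ1·cosφ2·cosΔλ=0.17441172; θ=atan2(y, x)=-76.9071° <0 so +360° → 283.0929° ≈ 283.1°

Leg 1: dist=14449.2 km, bearing=293.3°
Leg 2: dist=11587.0 km, bearing=318.9°
Leg 3: dist=8213.8 km, bearing=46.8°
Leg 4: dist=8952.2 km, bearing=151.3°
Leg 5: dist=14416.7 km, bearing=283.1°
Total: 57618.9 km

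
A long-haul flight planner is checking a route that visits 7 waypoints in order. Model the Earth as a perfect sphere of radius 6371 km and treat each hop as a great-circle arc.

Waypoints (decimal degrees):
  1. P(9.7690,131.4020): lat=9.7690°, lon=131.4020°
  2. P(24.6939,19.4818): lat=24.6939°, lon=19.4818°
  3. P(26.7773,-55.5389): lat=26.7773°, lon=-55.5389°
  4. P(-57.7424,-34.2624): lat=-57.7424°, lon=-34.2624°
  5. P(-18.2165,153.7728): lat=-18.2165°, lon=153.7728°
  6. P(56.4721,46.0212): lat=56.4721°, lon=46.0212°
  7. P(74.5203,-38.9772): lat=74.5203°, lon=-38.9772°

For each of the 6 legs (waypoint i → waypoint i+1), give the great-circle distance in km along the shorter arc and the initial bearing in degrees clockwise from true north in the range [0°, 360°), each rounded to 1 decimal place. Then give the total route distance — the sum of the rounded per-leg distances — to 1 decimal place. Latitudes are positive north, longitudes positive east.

Leg 1: dist=11705.5 km, bearing=299.1°
Leg 2: dist=7400.6 km, bearing=289.9°
Leg 3: dist=9605.7 km, bearing=168.8°
Leg 4: dist=11536.2 km, bearing=187.9°
Leg 5: dist=12773.0 km, bearing=324.6°
Leg 6: dist=3924.2 km, bearing=332.6°
Total: 56945.2 km

Leg 1: φ1=0.1705012, φ2=0.4309899, Δφ=0.2604886, Δλ=-1.9533760 rad; a=sin²(Δφ/2)+cosφ1·cosφ2·sin²(Δλ/2)=0.6316861904; c=2·atan2(√a, √(1-a))=1.837312673; dist=6371·c=11705.519 ≈ 11705.5 km; running total=11705.5 km
Leg 1 bearing: y=sinΔλ·cosφ2=-0.84286857, x=cosφ1·sinφ2-sinφ1·cosφ2·cosΔλ=0.46926279; θ=atan2(y, x)=-60.8933° <0 so +360° → 299.1067° ≈ 299.1°
Leg 2: φ1=0.4309899, φ2=0.4673520, Δφ=0.0363622, Δλ=-1.3093582 rad; a=sin²(Δφ/2)+cosφ1·cosφ2·sin²(Δλ/2)=0.3010666807; c=2·atan2(√a, √(1-a))=1.161605990; dist=6371·c=7400.592 ≈ 7400.6 km; running total=19106.1 km
Leg 2 bearing: y=sinΔλ·cosφ2=-0.86242760, x=cosφ1·sinφ2-sinφ1·cosφ2·cosΔλ=0.31292296; θ=atan2(y, x)=-70.0572° <0 so +360° → 289.9428° ≈ 289.9°
Leg 3: φ1=0.4673520, φ2=-1.0077950, Δφ=-1.4751470, Δλ=0.3713450 rad; a=sin²(Δφ/2)+cosφ1·cosφ2·sin²(Δλ/2)=0.4684870708; c=2·atan2(√a, √(1-a))=1.507728668; dist=6371·c=9605.739 ≈ 9605.7 km; running total=28711.8 km
Leg 3 bearing: y=sinΔλ·cosφ2=0.19367291, x=cosφ1·sinφ2-sinφ1·cosφ2·cosΔλ=-0.97903960; θ=atan2(y, x)=168.8103° ≈ 168.8°
Leg 4: φ1=-1.0077950, φ2=-0.3179379, Δφ=0.6898571, Δλ=3.2818333 rad; a=sin²(Δφ/2)+cosφ1·cosφ2·sin²(Δλ/2)=0.6188202721; c=2·atan2(√a, √(1-a))=1.810732413; dist=6371·c=11536.176 ≈ 11536.2 km; running total=40248.0 km
Leg 4 bearing: y=sinΔλ·cosφ2=-0.13277589, x=cosφ1·sinφ2-sinφ1·cosφ2·cosΔλ=-0.96223570; θ=atan2(y, x)=-172.1435° <0 so +360° → 187.8565° ≈ 187.9°
Leg 5: φ1=-0.3179379, φ2=0.9856241, Δφ=1.3035620, Δλ=-1.8806202 rad; a=sin²(Δφ/2)+cosφ1·cosφ2·sin²(Δλ/2)=0.7102799979; c=2·atan2(√a, √(1-a))=2.004858794; dist=6371·c=12772.955 ≈ 12773.0 km; running total=53021.0 km
Leg 5 bearing: y=sinΔλ·cosφ2=-0.52604443, x=cosφ1·sinφ2-sinφ1·cosφ2·cosΔλ=0.73919317; θ=atan2(y, x)=-35.4374° <0 so +360° → 324.5626° ≈ 324.6°
Leg 6: φ1=0.9856241, φ2=1.3006246, Δφ=0.3150005, Δλ=-1.4835019 rad; a=sin²(Δφ/2)+cosφ1·cosφ2·sin²(Δλ/2)=0.0918849748; c=2·atan2(√a, √(1-a))=0.615941203; dist=6371·c=3924.161 ≈ 3924.2 km; running total=56945.2 km
Leg 6 bearing: y=sinΔλ·cosφ2=-0.26588067, x=cosφ1·sinφ2-sinφ1·cosφ2·cosΔλ=0.51290932; θ=atan2(y, x)=-27.4012° <0 so +360° → 332.5988° ≈ 332.6°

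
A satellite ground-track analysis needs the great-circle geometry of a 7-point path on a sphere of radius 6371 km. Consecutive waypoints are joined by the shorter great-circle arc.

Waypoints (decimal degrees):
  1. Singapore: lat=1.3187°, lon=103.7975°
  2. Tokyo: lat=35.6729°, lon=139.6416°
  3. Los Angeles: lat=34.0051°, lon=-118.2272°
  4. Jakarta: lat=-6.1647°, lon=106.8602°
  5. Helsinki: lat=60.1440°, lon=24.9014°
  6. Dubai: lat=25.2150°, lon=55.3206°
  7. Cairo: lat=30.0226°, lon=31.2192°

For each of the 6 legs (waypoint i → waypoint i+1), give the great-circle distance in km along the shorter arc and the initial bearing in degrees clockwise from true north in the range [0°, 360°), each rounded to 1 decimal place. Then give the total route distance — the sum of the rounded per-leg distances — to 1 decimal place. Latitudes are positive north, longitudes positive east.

Leg 1: dist=5314.8 km, bearing=40.0°
Leg 2: dist=8824.6 km, bearing=55.6°
Leg 3: dist=14448.5 km, bearing=293.3°
Leg 4: dist=10159.8 km, bearing=330.5°
Leg 5: dist=4528.3 km, bearing=135.4°
Leg 6: dist=2429.0 km, bearing=288.2°
Total: 45705.0 km

Leg 1: φ1=0.0230157, φ2=0.6226096, Δφ=0.5995939, Δλ=0.6255976 rad; a=sin²(Δφ/2)+cosφ1·cosφ2·sin²(Δλ/2)=0.1641222226; c=2·atan2(√a, √(1-a))=0.834220182; dist=6371·c=5314.817 ≈ 5314.8 km; running total=5314.8 km
Leg 1 bearing: y=sinΔλ·cosφ2=0.47570288, x=cosφ1·sinφ2-sinφ1·cosφ2·cosΔλ=0.56784791; θ=atan2(y, x)=39.9539° ≈ 40.0°
Leg 2: φ1=0.6226096, φ2=0.5935010, Δφ=-0.0291086, Δλ=-4.5006596 rad; a=sin²(Δφ/2)+cosφ1·cosφ2·sin²(Δλ/2)=0.4076914668; c=2·atan2(√a, √(1-a))=1.385114110; dist=6371·c=8824.562 ≈ 8824.6 km; running total=14139.4 km
Leg 2 bearing: y=sinΔλ·cosφ2=0.81047562, x=cosφ1·sinφ2-sinφ1·cosφ2·cosΔλ=0.55591888; θ=atan2(y, x)=55.5531° ≈ 55.6°
Leg 3: φ1=0.5935010, φ2=-0.1075943, Δφ=-0.7010953, Δλ=3.9285162 rad; a=sin²(Δφ/2)+cosφ1·cosφ2·sin²(Δλ/2)=0.8209806902; c=2·atan2(√a, √(1-a))=2.267849949; dist=6371·c=14448.472 ≈ 14448.5 km; running total=28587.9 km
Leg 3 bearing: y=sinΔλ·cosφ2=-0.70408938, x=cosφ1·sinφ2-sinφ1·cosφ2·cosΔλ=0.30355185; θ=atan2(y, x)=-66.6778° <0 so +360° → 293.3222° ≈ 293.3°
Leg 4: φ1=-0.1075943, φ2=1.0497108, Δφ=1.1573051, Δλ=-1.4304509 rad; a=sin²(Δφ/2)+cosφ1·cosφ2·sin²(Δλ/2)=0.5119495967; c=2·atan2(√a, √(1-a))=1.594697796; dist=6371·c=10159.820 ≈ 10159.8 km; running total=38747.7 km
Leg 4 bearing: y=sinΔλ·cosφ2=-0.49292715, x=cosφ1·sinφ2-sinφ1·cosφ2·cosΔλ=0.86974229; θ=atan2(y, x)=-29.5424° <0 so +360° → 330.4576° ≈ 330.5°
Leg 5: φ1=1.0497108, φ2=0.4400848, Δφ=-0.6096261, Δλ=0.5309152 rad; a=sin²(Δφ/2)+cosφ1·cosφ2·sin²(Δλ/2)=0.1210681475; c=2·atan2(√a, √(1-a))=0.710763921; dist=6371·c=4528.277 ≈ 4528.3 km; running total=43276.0 km
Leg 5 bearing: y=sinΔλ·cosφ2=0.45807808, x=cosφ1·sinφ2-sinφ1·cosφ2·cosΔλ=-0.46455040; θ=atan2(y, x)=135.4019° ≈ 135.4°
Leg 6: φ1=0.4400848, φ2=0.5239932, Δφ=0.0839084, Δλ=-0.4206488 rad; a=sin²(Δφ/2)+cosφ1·cosφ2·sin²(Δλ/2)=0.0359027542; c=2·atan2(√a, √(1-a))=0.381265502; dist=6371·c=2429.043 ≈ 2429.0 km; running total=45705.0 km
Leg 6 bearing: y=sinΔλ·cosφ2=-0.35356330, x=cosφ1·sinφ2-sinφ1·cosφ2·cosΔλ=0.11596541; θ=atan2(y, x)=-71.8410° <0 so +360° → 288.1590° ≈ 288.2°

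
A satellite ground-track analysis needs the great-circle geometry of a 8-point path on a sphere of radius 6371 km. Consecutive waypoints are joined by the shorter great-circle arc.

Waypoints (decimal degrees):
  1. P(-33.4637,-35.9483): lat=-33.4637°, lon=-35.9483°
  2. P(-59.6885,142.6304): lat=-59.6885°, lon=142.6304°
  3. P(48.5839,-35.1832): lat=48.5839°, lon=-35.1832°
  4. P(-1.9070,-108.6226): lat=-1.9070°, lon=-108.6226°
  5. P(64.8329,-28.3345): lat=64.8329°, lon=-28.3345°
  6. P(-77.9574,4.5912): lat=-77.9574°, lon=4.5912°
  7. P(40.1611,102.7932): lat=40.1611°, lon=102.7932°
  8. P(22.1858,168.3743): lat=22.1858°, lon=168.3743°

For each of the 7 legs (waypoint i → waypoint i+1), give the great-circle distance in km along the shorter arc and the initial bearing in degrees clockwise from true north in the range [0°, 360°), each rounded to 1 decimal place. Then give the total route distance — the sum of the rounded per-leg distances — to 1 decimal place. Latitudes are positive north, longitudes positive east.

Leg 1: dist=9656.2 km, bearing=179.3°
Leg 2: dist=18772.3 km, bearing=187.5°
Leg 3: dist=8961.2 km, bearing=256.2°
Leg 4: dist=9742.6 km, bearing=24.8°
Leg 5: dist=16030.1 km, bearing=168.8°
Leg 6: dist=14544.9 km, bearing=87.9°
Leg 7: dist=6402.9 km, bearing=87.2°
Total: 84110.2 km

Leg 1: φ1=-0.5840517, φ2=-1.0417609, Δφ=-0.4577091, Δλ=3.1167863 rad; a=sin²(Δφ/2)+cosφ1·cosφ2·sin²(Δλ/2)=0.4724409715; c=2·atan2(√a, √(1-a))=1.515650324; dist=6371·c=9656.208 ≈ 9656.2 km; running total=9656.2 km
Leg 1 bearing: y=sinΔλ·cosφ2=0.01251851, x=cosφ1·sinφ2-sinφ1·cosφ2·cosΔλ=-0.99840137; θ=atan2(y, x)=179.2816° ≈ 179.3°
Leg 2: φ1=-1.0417609, φ2=0.8479490, Δφ=1.8897099, Δλ=-3.1034328 rad; a=sin²(Δφ/2)+cosφ1·cosφ2·sin²(Δλ/2)=0.9905170730; c=2·atan2(√a, √(1-a))=2.946522873; dist=6371·c=18772.297 ≈ 18772.3 km; running total=28428.5 km
Leg 2 bearing: y=sinΔλ·cosφ2=-0.02523750, x=cosφ1·sinφ2-sinφ1·cosφ2·cosΔλ=-0.19218500; θ=atan2(y, x)=-172.5188° <0 so +360° → 187.4812° ≈ 187.5°
Leg 3: φ1=0.8479490, φ2=-0.0332834, Δφ=-0.8812324, Δλ=-1.2817593 rad; a=sin²(Δφ/2)+cosφ1·cosφ2·sin²(Δλ/2)=0.4182532870; c=2·atan2(√a, √(1-a))=1.406565632; dist=6371·c=8961.230 ≈ 8961.2 km; running total=37389.7 km
Leg 3 bearing: y=sinΔλ·cosφ2=-0.95798794, x=cosφ1·sinφ2-sinφ1·cosφ2·cosΔλ=-0.23564595; θ=atan2(y, x)=-103.8193° <0 so +360° → 256.1807° ≈ 256.2°
Leg 4: φ1=-0.0332834, φ2=1.1315476, Δφ=1.1648310, Δλ=1.4012917 rad; a=sin²(Δφ/2)+cosφ1·cosφ2·sin²(Δλ/2)=0.4792096271; c=2·atan2(√a, √(1-a))=1.529203590; dist=6371·c=9742.556 ≈ 9742.6 km; running total=47132.3 km
Leg 4 bearing: y=sinΔλ·cosφ2=0.41916503, x=cosφ1·sinφ2-sinφ1·cosφ2·cosΔλ=0.90695740; θ=atan2(y, x)=24.8048° ≈ 24.8°
Leg 5: φ1=1.1315476, φ2=-1.3606133, Δφ=-2.4921609, Δλ=0.5746619 rad; a=sin²(Δφ/2)+cosφ1·cosφ2·sin²(Δλ/2)=0.9053395076; c=2·atan2(√a, √(1-a))=2.516107249; dist=6371·c=16030.119 ≈ 16030.1 km; running total=63162.4 km
Leg 5 bearing: y=sinΔλ·cosφ2=0.11340588, x=cosφ1·sinφ2-sinφ1·cosφ2·cosΔλ=-0.57440286; θ=atan2(y, x)=168.8316° ≈ 168.8°
Leg 6: φ1=-1.3606133, φ2=0.7009434, Δφ=2.0615567, Δλ=1.7139482 rad; a=sin²(Δφ/2)+cosφ1·cosφ2·sin²(Δλ/2)=0.8267465900; c=2·atan2(√a, √(1-a))=2.282986539; dist=6371·c=14544.907 ≈ 14544.9 km; running total=77707.3 km
Leg 6 bearing: y=sinΔλ·cosφ2=0.75641692, x=cosφ1·sinφ2-sinφ1·cosφ2·cosΔλ=0.02793047; θ=atan2(y, x)=87.8853° ≈ 87.9°
Leg 7: φ1=0.7009434, φ2=0.3872153, Δφ=-0.3137282, Δλ=1.1446061 rad; a=sin²(Δφ/2)+cosφ1·cosφ2·sin²(Δλ/2)=0.2319582157; c=2·atan2(√a, √(1-a))=1.005005504; dist=6371·c=6402.890 ≈ 6402.9 km; running total=84110.2 km
Leg 7 bearing: y=sinΔλ·cosφ2=0.84313424, x=cosφ1·sinφ2-sinφ1·cosφ2·cosΔλ=0.04170205; θ=atan2(y, x)=87.1684° ≈ 87.2°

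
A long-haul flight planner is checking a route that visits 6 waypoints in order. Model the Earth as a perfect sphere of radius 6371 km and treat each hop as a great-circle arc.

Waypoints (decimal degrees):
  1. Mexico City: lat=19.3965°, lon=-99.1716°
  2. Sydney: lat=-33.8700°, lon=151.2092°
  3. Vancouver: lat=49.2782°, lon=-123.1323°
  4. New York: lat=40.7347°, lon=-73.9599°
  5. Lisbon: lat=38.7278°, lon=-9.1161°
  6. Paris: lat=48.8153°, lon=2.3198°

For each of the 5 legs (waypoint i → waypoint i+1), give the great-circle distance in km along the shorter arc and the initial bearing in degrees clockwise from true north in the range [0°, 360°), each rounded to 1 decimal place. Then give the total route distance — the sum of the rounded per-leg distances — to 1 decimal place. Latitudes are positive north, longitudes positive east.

Leg 1: dist=12967.4 km, bearing=241.0°
Leg 2: dist=12500.4 km, bearing=44.7°
Leg 3: dist=3907.3 km, bearing=85.0°
Leg 4: dist=5419.1 km, bearing=70.0°
Leg 5: dist=1446.3 km, bearing=35.5°
Total: 36240.5 km

Leg 1: φ1=0.3385328, φ2=-0.5911430, Δφ=-0.9296758, Δλ=4.3699693 rad; a=sin²(Δφ/2)+cosφ1·cosφ2·sin²(Δλ/2)=0.7240252324; c=2·atan2(√a, √(1-a))=2.035379803; dist=6371·c=12967.405 ≈ 12967.4 km; running total=12967.4 km
Leg 1 bearing: y=sinΔλ·cosφ2=-0.78210089, x=cosφ1·sinφ2-sinφ1·cosφ2·cosΔλ=-0.43309235; θ=atan2(y, x)=-118.9757° <0 so +360° → 241.0243° ≈ 241.0°
Leg 2: φ1=-0.5911430, φ2=0.8600668, Δφ=1.4512099, Δλ=-4.7881624 rad; a=sin²(Δφ/2)+cosφ1·cosφ2·sin²(Δλ/2)=0.6906861020; c=2·atan2(√a, √(1-a))=1.962076562; dist=6371·c=12500.390 ≈ 12500.4 km; running total=25467.8 km
Leg 2 bearing: y=sinΔλ·cosφ2=0.65051483, x=cosφ1·sinφ2-sinφ1·cosφ2·cosΔλ=0.65679959; θ=atan2(y, x)=44.7246° ≈ 44.7°
Leg 3: φ1=0.8600668, φ2=0.7109546, Δφ=-0.1491122, Δλ=0.8582203 rad; a=sin²(Δφ/2)+cosφ1·cosφ2·sin²(Δλ/2)=0.0911220826; c=2·atan2(√a, √(1-a))=0.613295241; dist=6371·c=3907.304 ≈ 3907.3 km; running total=29375.1 km
Leg 3 bearing: y=sinΔλ·cosφ2=0.57336631, x=cosφ1·sinφ2-sinφ1·cosφ2·cosΔλ=0.05026404; θ=atan2(y, x)=84.9900° ≈ 85.0°
Leg 4: φ1=0.7109546, φ2=0.6759276, Δφ=-0.0350270, Δλ=1.1317378 rad; a=sin²(Δφ/2)+cosφ1·cosφ2·sin²(Δλ/2)=0.1702315249; c=2·atan2(√a, √(1-a))=0.850593759; dist=6371·c=5419.133 ≈ 5419.1 km; running total=34794.2 km
Leg 4 bearing: y=sinΔλ·cosφ2=0.70613368, x=cosφ1·sinφ2-sinφ1·cosφ2·cosΔλ=0.25765526; θ=atan2(y, x)=69.9539° ≈ 70.0°
Leg 5: φ1=0.6759276, φ2=0.8519877, Δφ=0.1760601, Δλ=0.1995941 rad; a=sin²(Δφ/2)+cosφ1·cosφ2·sin²(Δλ/2)=0.0128285465; c=2·atan2(√a, √(1-a))=0.227013498; dist=6371·c=1446.303 ≈ 1446.3 km; running total=36240.5 km
Leg 5 bearing: y=sinΔλ·cosφ2=0.13055951, x=cosφ1·sinφ2-sinφ1·cosφ2·cosΔλ=0.18333061; θ=atan2(y, x)=35.4567° ≈ 35.5°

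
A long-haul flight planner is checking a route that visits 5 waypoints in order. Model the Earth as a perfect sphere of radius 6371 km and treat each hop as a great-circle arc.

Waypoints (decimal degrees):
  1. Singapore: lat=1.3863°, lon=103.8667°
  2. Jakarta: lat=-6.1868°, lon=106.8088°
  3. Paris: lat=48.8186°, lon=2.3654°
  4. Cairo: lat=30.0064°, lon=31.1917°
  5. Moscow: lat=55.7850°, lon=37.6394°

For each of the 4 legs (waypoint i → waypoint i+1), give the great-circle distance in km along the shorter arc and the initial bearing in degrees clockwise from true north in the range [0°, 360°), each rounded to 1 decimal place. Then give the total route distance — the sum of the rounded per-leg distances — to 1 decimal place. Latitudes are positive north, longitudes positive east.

Leg 1: dist=903.2 km, bearing=158.8°
Leg 2: dist=11580.5 km, bearing=318.9°
Leg 3: dist=3207.5 km, bearing=120.1°
Leg 4: dist=2911.2 km, bearing=8.2°
Total: 18602.4 km

Leg 1: φ1=0.0241955, φ2=-0.1079800, Δφ=-0.1321755, Δλ=0.0513493 rad; a=sin²(Δφ/2)+cosφ1·cosφ2·sin²(Δλ/2)=0.0050162512; c=2·atan2(√a, √(1-a))=0.141769691; dist=6371·c=903.215 ≈ 903.2 km; running total=903.2 km
Leg 1 bearing: y=sinΔλ·cosφ2=0.05102783, x=cosφ1·sinφ2-sinφ1·cosφ2·cosΔλ=-0.13175930; θ=atan2(y, x)=158.8296° ≈ 158.8°
Leg 2: φ1=-0.1079800, φ2=0.8520453, Δφ=0.9600253, Δλ=-1.8228812 rad; a=sin²(Δφ/2)+cosφ1·cosφ2·sin²(Δλ/2)=0.6221931055; c=2·atan2(√a, √(1-a))=1.817682987; dist=6371·c=11580.458 ≈ 11580.5 km; running total=12483.7 km
Leg 2 bearing: y=sinΔλ·cosφ2=-0.63763468, x=cosφ1·sinφ2-sinφ1·cosφ2·cosΔλ=0.73054595; θ=atan2(y, x)=-41.1151° <0 so +360° → 318.8849° ≈ 318.9°
Leg 3: φ1=0.8520453, φ2=0.5237105, Δφ=-0.3283348, Δλ=0.5031138 rad; a=sin²(Δφ/2)+cosφ1·cosφ2·sin²(Δλ/2)=0.0620373233; c=2·atan2(√a, √(1-a))=0.503445794; dist=6371·c=3207.453 ≈ 3207.5 km; running total=15691.2 km
Leg 3 bearing: y=sinΔλ·cosφ2=0.41753230, x=cosφ1·sinφ2-sinφ1·cosφ2·cosΔλ=-0.24170551; θ=atan2(y, x)=120.0661° ≈ 120.1°
Leg 4: φ1=0.5237105, φ2=0.9736319, Δφ=0.4499214, Δλ=0.1125336 rad; a=sin²(Δφ/2)+cosφ1·cosφ2·sin²(Δλ/2)=0.0512993517; c=2·atan2(√a, √(1-a))=0.456952432; dist=6371·c=2911.244 ≈ 2911.2 km; running total=18602.4 km
Leg 4 bearing: y=sinΔλ·cosφ2=0.06314416, x=cosφ1·sinφ2-sinφ1·cosφ2·cosΔλ=0.43667348; θ=atan2(y, x)=8.2281° ≈ 8.2°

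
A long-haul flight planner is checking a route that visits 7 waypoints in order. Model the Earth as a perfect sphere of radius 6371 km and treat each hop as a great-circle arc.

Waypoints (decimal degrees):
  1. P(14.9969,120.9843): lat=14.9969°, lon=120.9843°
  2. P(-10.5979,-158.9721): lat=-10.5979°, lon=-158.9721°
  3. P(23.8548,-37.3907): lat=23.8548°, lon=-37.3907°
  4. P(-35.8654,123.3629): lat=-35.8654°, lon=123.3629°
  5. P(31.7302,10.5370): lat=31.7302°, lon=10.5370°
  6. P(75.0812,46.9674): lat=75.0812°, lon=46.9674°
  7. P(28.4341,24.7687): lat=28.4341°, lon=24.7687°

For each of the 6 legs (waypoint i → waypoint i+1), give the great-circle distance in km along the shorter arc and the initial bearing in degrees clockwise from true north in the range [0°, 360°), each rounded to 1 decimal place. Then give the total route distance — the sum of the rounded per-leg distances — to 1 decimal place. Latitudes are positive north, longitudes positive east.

Leg 1: dist=9263.2 km, bearing=102.9°
Leg 2: dist=13681.1 km, bearing=68.3°
Leg 3: dist=17735.8 km, bearing=130.3°
Leg 4: dist=13914.5 km, bearing=286.5°
Leg 5: dist=5205.5 km, bearing=12.1°
Leg 6: dist=5332.4 km, bearing=206.6°
Total: 65132.5 km

Leg 1: φ1=0.2617453, φ2=-0.1849682, Δφ=-0.4467135, Δλ=-4.8861609 rad; a=sin²(Δφ/2)+cosφ1·cosφ2·sin²(Δλ/2)=0.4417151249; c=2·atan2(√a, √(1-a))=1.453960948; dist=6371·c=9263.185 ≈ 9263.2 km; running total=9263.2 km
Leg 1 bearing: y=sinΔλ·cosφ2=0.96813860, x=cosφ1·sinφ2-sinφ1·cosφ2·cosΔλ=-0.22162840; θ=atan2(y, x)=102.8941° ≈ 102.9°
Leg 2: φ1=-0.1849682, φ2=0.4163448, Δφ=0.6013131, Δλ=2.1219957 rad; a=sin²(Δφ/2)+cosφ1·cosφ2·sin²(Δλ/2)=0.7725897228; c=2·atan2(√a, √(1-a))=2.147399481; dist=6371·c=13681.082 ≈ 13681.1 km; running total=22944.3 km
Leg 2 bearing: y=sinΔλ·cosφ2=0.77912223, x=cosφ1·sinφ2-sinφ1·cosφ2·cosΔλ=0.30943162; θ=atan2(y, x)=68.3393° ≈ 68.3°
Leg 3: φ1=0.4163448, φ2=-0.6259693, Δφ=-1.0423141, Δλ=2.8056796 rad; a=sin²(Δφ/2)+cosφ1·cosφ2·sin²(Δλ/2)=0.9683425726; c=2·atan2(√a, √(1-a))=2.783837154; dist=6371·c=17735.827 ≈ 17735.8 km; running total=40680.1 km
Leg 3 bearing: y=sinΔλ·cosφ2=0.26713177, x=cosφ1·sinφ2-sinφ1·cosφ2·cosΔλ=-0.22641015; θ=atan2(y, x)=130.2833° ≈ 130.3°
Leg 4: φ1=-0.6259693, φ2=0.5537965, Δφ=1.1797658, Δλ=-1.9691834 rad; a=sin²(Δφ/2)+cosφ1·cosφ2·sin²(Δλ/2)=0.7877586706; c=2·atan2(√a, √(1-a))=2.184032943; dist=6371·c=13914.474 ≈ 13914.5 km; running total=54594.6 km
Leg 4 bearing: y=sinΔλ·cosφ2=-0.78392690, x=cosφ1·sinφ2-sinφ1·cosφ2·cosΔλ=0.23289139; θ=atan2(y, x)=-73.4542° <0 so +360° → 286.5458° ≈ 286.5°
Leg 5: φ1=0.5537965, φ2=1.3104141, Δφ=0.7566177, Δλ=0.6358304 rad; a=sin²(Δφ/2)+cosφ1·cosφ2·sin²(Δλ/2)=0.1578146694; c=2·atan2(√a, √(1-a))=0.817056109; dist=6371·c=5205.464 ≈ 5205.5 km; running total=59800.1 km
Leg 5 bearing: y=sinΔλ·cosφ2=0.15288554, x=cosφ1·sinφ2-sinφ1·cosφ2·cosΔλ=0.71292553; θ=atan2(y, x)=12.1037° ≈ 12.1°
Leg 6: φ1=1.3104141, φ2=0.4962687, Δφ=-0.8141455, Δλ=-0.3874404 rad; a=sin²(Δφ/2)+cosφ1·cosφ2·sin²(Δλ/2)=0.1651452022; c=2·atan2(√a, √(1-a))=0.836978660; dist=6371·c=5332.391 ≈ 5332.4 km; running total=65132.5 km
Leg 6 bearing: y=sinΔλ·cosφ2=-0.33224162, x=cosφ1·sinφ2-sinφ1·cosφ2·cosΔλ=-0.66415703; θ=atan2(y, x)=-153.4237° <0 so +360° → 206.5763° ≈ 206.6°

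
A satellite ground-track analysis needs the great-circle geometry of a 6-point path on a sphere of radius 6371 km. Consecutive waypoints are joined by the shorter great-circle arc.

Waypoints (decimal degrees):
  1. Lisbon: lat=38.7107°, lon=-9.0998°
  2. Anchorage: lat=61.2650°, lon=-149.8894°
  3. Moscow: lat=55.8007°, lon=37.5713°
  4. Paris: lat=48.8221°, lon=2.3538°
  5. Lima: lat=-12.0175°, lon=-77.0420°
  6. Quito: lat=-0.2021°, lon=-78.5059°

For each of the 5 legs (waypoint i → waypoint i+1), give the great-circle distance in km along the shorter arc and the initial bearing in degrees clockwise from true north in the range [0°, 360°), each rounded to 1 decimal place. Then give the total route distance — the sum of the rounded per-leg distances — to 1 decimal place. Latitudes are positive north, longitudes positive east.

Leg 1: φ1=0.6756292, φ2=1.0692760, Δφ=0.3936468, Δλ=-2.4572421 rad; a=sin²(Δφ/2)+cosφ1·cosφ2·sin²(Δλ/2)=0.3711492366; c=2·atan2(√a, √(1-a))=1.310153700; dist=6371·c=8346.989 ≈ 8347.0 km; running total=8347.0 km
Leg 1 bearing: y=sinΔλ·cosφ2=-0.30392154, x=cosφ1·sinφ2-sinφ1·cosφ2·cosΔλ=0.91718135; θ=atan2(y, x)=-18.3334° <0 so +360° → 341.6666° ≈ 341.7°
Leg 2: φ1=1.0692760, φ2=0.9739059, Δφ=-0.0953700, Δλ=3.2718064 rad; a=sin²(Δφ/2)+cosφ1·cosφ2·sin²(Δλ/2)=0.2713502212; c=2·atan2(√a, √(1-a))=1.095840057; dist=6371·c=6981.597 ≈ 6981.6 km; running total=15328.6 km
Leg 2 bearing: y=sinΔλ·cosφ2=-0.07298303, x=cosφ1·sinφ2-sinφ1·cosφ2·cosΔλ=0.88631292; θ=atan2(y, x)=-4.7074° <0 so +360° → 355.2926° ≈ 355.3°
Leg 3: φ1=0.9739059, φ2=0.8521064, Δφ=-0.1217995, Δλ=-0.6146613 rad; a=sin²(Δφ/2)+cosφ1·cosφ2·sin²(Δλ/2)=0.0375712488; c=2·atan2(√a, √(1-a))=0.390135588; dist=6371·c=2485.554 ≈ 2485.6 km; running total=17814.2 km
Leg 3 bearing: y=sinΔλ·cosφ2=-0.37968688, x=cosφ1·sinφ2-sinφ1·cosφ2·cosΔλ=-0.02182830; θ=atan2(y, x)=-93.2903° <0 so +360° → 266.7097° ≈ 266.7°
Leg 4: φ1=0.8521064, φ2=-0.2097449, Δφ=-1.0618513, Δλ=-1.3857181 rad; a=sin²(Δφ/2)+cosφ1·cosφ2·sin²(Δλ/2)=0.5191040110; c=2·atan2(√a, √(1-a))=1.609013651; dist=6371·c=10251.026 ≈ 10251.0 km; running total=28065.2 km
Leg 4 bearing: y=sinΔλ·cosφ2=-0.96138020, x=cosφ1·sinφ2-sinφ1·cosφ2·cosΔλ=-0.27255873; θ=atan2(y, x)=-105.8284° <0 so +360° → 254.1716° ≈ 254.2°
Leg 5: φ1=-0.2097449, φ2=-0.0035273, Δφ=0.2062176, Δλ=-0.0255499 rad; a=sin²(Δφ/2)+cosφ1·cosφ2·sin²(Δλ/2)=0.0107534183; c=2·atan2(√a, √(1-a))=0.207770895; dist=6371·c=1323.708 ≈ 1323.7 km; running total=29388.9 km
Leg 5 bearing: y=sinΔλ·cosφ2=-0.02554694, x=cosφ1·sinφ2-sinφ1·cosφ2·cosΔλ=0.20469119; θ=atan2(y, x)=-7.1141° <0 so +360° → 352.8859° ≈ 352.9°

Leg 1: dist=8347.0 km, bearing=341.7°
Leg 2: dist=6981.6 km, bearing=355.3°
Leg 3: dist=2485.6 km, bearing=266.7°
Leg 4: dist=10251.0 km, bearing=254.2°
Leg 5: dist=1323.7 km, bearing=352.9°
Total: 29388.9 km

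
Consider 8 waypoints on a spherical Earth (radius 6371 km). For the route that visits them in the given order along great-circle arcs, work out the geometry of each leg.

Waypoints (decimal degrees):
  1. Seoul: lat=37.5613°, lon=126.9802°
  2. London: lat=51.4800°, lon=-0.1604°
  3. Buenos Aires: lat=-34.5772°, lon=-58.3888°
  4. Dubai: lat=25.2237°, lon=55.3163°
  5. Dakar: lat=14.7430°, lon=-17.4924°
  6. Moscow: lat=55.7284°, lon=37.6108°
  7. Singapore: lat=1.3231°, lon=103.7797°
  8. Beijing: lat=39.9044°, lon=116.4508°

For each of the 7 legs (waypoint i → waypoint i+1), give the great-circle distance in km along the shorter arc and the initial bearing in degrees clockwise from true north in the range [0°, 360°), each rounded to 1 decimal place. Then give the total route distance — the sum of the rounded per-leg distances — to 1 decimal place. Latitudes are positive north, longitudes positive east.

Leg 1: dist=8861.7 km, bearing=329.7°
Leg 2: dist=11121.9 km, bearing=225.3°
Leg 3: dist=13651.7 km, bearing=80.1°
Leg 4: dist=7613.2 km, bearing=276.7°
Leg 5: dist=6509.7 km, bearing=32.8°
Leg 6: dist=8420.5 km, bearing=109.3°
Leg 7: dist=4477.4 km, bearing=15.1°
Total: 60656.1 km

Leg 1: φ1=0.6555684, φ2=0.8984955, Δφ=0.2429271, Δλ=-2.2190221 rad; a=sin²(Δφ/2)+cosφ1·cosφ2·sin²(Δλ/2)=0.4105602121; c=2·atan2(√a, √(1-a))=1.390948785; dist=6371·c=8861.735 ≈ 8861.7 km; running total=8861.7 km
Leg 1 bearing: y=sinΔλ·cosφ2=-0.49645920, x=cosφ1·sinφ2-sinφ1·cosφ2·cosΔλ=0.84942943; θ=atan2(y, x)=-30.3047° <0 so +360° → 329.6953° ≈ 329.7°
Leg 2: φ1=0.8984955, φ2=-0.6034860, Δφ=-1.5019815, Δλ=-1.0162773 rad; a=sin²(Δφ/2)+cosφ1·cosφ2·sin²(Δλ/2)=0.5870115485; c=2·atan2(√a, √(1-a))=1.745709968; dist=6371·c=11121.918 ≈ 11121.9 km; running total=19983.6 km
Leg 2 bearing: y=sinΔλ·cosφ2=-0.69998455, x=cosφ1·sinφ2-sinφ1·cosφ2·cosΔλ=-0.69263092; θ=atan2(y, x)=-134.6975° <0 so +360° → 225.3025° ≈ 225.3°
Leg 3: φ1=-0.6034860, φ2=0.4402366, Δφ=1.0437226, Δλ=1.9845284 rad; a=sin²(Δφ/2)+cosφ1·cosφ2·sin²(Δλ/2)=0.7706513404; c=2·atan2(√a, √(1-a))=2.142781949; dist=6371·c=13651.664 ≈ 13651.7 km; running total=33635.3 km
Leg 3 bearing: y=sinΔλ·cosφ2=0.82832258, x=cosφ1·sinφ2-sinφ1·cosφ2·cosΔλ=0.14447531; θ=atan2(y, x)=80.1060° ≈ 80.1°
Leg 4: φ1=0.4402366, φ2=0.2573139, Δφ=-0.1829227, Δλ=-1.2707515 rad; a=sin²(Δφ/2)+cosφ1·cosφ2·sin²(Δλ/2)=0.3164862504; c=2·atan2(√a, √(1-a))=1.194984844; dist=6371·c=7613.248 ≈ 7613.2 km; running total=41248.5 km
Leg 4 bearing: y=sinΔλ·cosφ2=-0.92387118, x=cosφ1·sinφ2-sinφ1·cosφ2·cosΔλ=0.10841059; θ=atan2(y, x)=-83.3073° <0 so +360° → 276.6927° ≈ 276.7°
Leg 5: φ1=0.2573139, φ2=0.9726441, Δφ=0.7153302, Δλ=0.9617323 rad; a=sin²(Δφ/2)+cosφ1·cosφ2·sin²(Δλ/2)=0.2390738741; c=2·atan2(√a, √(1-a))=1.021775450; dist=6371·c=6509.731 ≈ 6509.7 km; running total=47758.2 km
Leg 5 bearing: y=sinΔλ·cosφ2=0.46185905, x=cosφ1·sinφ2-sinφ1·cosφ2·cosΔλ=0.71718648; θ=atan2(y, x)=32.7810° ≈ 32.8°
Leg 6: φ1=0.9726441, φ2=0.0230925, Δφ=-0.9495516, Δλ=1.1548652 rad; a=sin²(Δφ/2)+cosφ1·cosφ2·sin²(Δλ/2)=0.3767283135; c=2·atan2(√a, √(1-a))=1.321684424; dist=6371·c=8420.451 ≈ 8420.5 km; running total=56178.7 km
Leg 6 bearing: y=sinΔλ·cosφ2=0.91449660, x=cosφ1·sinφ2-sinφ1·cosφ2·cosΔλ=-0.32079952; θ=atan2(y, x)=109.3305° ≈ 109.3°
Leg 7: φ1=0.0230925, φ2=0.6964632, Δφ=0.6733707, Δλ=0.2211524 rad; a=sin²(Δφ/2)+cosφ1·cosφ2·sin²(Δλ/2)=0.1184769189; c=2·atan2(√a, √(1-a))=0.702783321; dist=6371·c=4477.433 ≈ 4477.4 km; running total=60656.1 km
Leg 7 bearing: y=sinΔλ·cosφ2=0.16827003, x=cosφ1·sinφ2-sinφ1·cosφ2·cosΔλ=0.62405589; θ=atan2(y, x)=15.0903° ≈ 15.1°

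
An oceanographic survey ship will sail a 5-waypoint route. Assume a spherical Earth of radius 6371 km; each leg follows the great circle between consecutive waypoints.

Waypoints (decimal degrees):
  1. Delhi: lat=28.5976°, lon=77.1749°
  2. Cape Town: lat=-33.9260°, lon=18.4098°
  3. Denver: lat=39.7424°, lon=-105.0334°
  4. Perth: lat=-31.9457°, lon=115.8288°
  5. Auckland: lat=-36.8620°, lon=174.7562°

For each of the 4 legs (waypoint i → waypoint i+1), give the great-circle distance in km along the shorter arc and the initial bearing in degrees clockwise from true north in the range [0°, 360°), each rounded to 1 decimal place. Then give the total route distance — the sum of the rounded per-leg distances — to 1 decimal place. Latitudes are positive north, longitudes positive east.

Leg 1: φ1=0.4991223, φ2=-0.5921204, Δφ=-1.0912427, Δλ=-1.0256445 rad; a=sin²(Δφ/2)+cosφ1·cosφ2·sin²(Δλ/2)=0.4446847707; c=2·atan2(√a, √(1-a))=1.459938947; dist=6371·c=9301.271 ≈ 9301.3 km; running total=9301.3 km
Leg 1 bearing: y=sinΔλ·cosφ2=-0.70948433, x=cosφ1·sinφ2-sinφ1·cosφ2·cosΔλ=-0.69598340; θ=atan2(y, x)=-134.4496° <0 so +360° → 225.5504° ≈ 225.6°
Leg 2: φ1=-0.5921204, φ2=0.6936357, Δφ=1.2857561, Δλ=-2.1544903 rad; a=sin²(Δφ/2)+cosφ1·cosφ2·sin²(Δλ/2)=0.8542246150; c=2·atan2(√a, √(1-a))=2.358094806; dist=6371·c=15023.422 ≈ 15023.4 km; running total=24324.7 km
Leg 2 bearing: y=sinΔλ·cosφ2=-0.64161744, x=cosφ1·sinφ2-sinφ1·cosφ2·cosΔλ=0.29398427; θ=atan2(y, x)=-65.3831° <0 so +360° → 294.6169° ≈ 294.6°
Leg 3: φ1=0.6936357, φ2=-0.5575576, Δφ=-1.2511934, Δλ=3.8547726 rad; a=sin²(Δφ/2)+cosφ1·cosφ2·sin²(Δλ/2)=0.9158692268; c=2·atan2(√a, √(1-a))=2.553028108; dist=6371·c=16265.342 ≈ 16265.3 km; running total=40590.0 km
Leg 3 bearing: y=sinΔλ·cosφ2=-0.55515701, x=cosφ1·sinφ2-sinφ1·cosφ2·cosΔλ=0.00344098; θ=atan2(y, x)=-89.6449° <0 so +360° → 270.3551° ≈ 270.4°
Leg 4: φ1=-0.5575576, φ2=-0.6433633, Δφ=-0.0858056, Δλ=1.0284771 rad; a=sin²(Δφ/2)+cosφ1·cosφ2·sin²(Δλ/2)=0.1660937500; c=2·atan2(√a, √(1-a))=0.839530315; dist=6371·c=5348.648 ≈ 5348.6 km; running total=45938.6 km
Leg 4 bearing: y=sinΔλ·cosφ2=0.68528203, x=cosφ1·sinφ2-sinφ1·cosφ2·cosΔλ=-0.29054260; θ=atan2(y, x)=112.9757° ≈ 113.0°

Leg 1: dist=9301.3 km, bearing=225.6°
Leg 2: dist=15023.4 km, bearing=294.6°
Leg 3: dist=16265.3 km, bearing=270.4°
Leg 4: dist=5348.6 km, bearing=113.0°
Total: 45938.6 km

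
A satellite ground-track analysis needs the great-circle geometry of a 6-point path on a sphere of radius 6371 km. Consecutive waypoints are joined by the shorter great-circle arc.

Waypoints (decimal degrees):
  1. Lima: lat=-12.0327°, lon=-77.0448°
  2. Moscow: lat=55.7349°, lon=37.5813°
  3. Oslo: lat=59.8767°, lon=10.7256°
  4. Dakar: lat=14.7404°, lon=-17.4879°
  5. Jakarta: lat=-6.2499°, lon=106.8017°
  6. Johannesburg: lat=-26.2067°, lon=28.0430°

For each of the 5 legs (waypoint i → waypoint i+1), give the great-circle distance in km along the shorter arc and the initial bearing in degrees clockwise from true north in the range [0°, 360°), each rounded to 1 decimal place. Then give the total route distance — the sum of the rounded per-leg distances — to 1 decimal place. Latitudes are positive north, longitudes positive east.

Leg 1: dist=12641.4 km, bearing=34.0°
Leg 2: dist=1643.4 km, bearing=297.3°
Leg 3: dist=5518.3 km, bearing=216.9°
Leg 4: dist=13866.1 km, bearing=87.4°
Leg 5: dist=8581.7 km, bearing=244.5°
Total: 42250.9 km

Leg 1: φ1=-0.2100102, φ2=0.9727575, Δφ=1.1827677, Δλ=2.0006029 rad; a=sin²(Δφ/2)+cosφ1·cosφ2·sin²(Δλ/2)=0.7008711253; c=2·atan2(√a, √(1-a))=1.984214914; dist=6371·c=12641.433 ≈ 12641.4 km; running total=12641.4 km
Leg 1 bearing: y=sinΔλ·cosφ2=0.51181380, x=cosφ1·sinφ2-sinφ1·cosφ2·cosΔλ=0.75937461; θ=atan2(y, x)=33.9797° ≈ 34.0°
Leg 2: φ1=0.9727575, φ2=1.0450456, Δφ=0.0722880, Δλ=-0.4687204 rad; a=sin²(Δφ/2)+cosφ1·cosφ2·sin²(Δλ/2)=0.0165432835; c=2·atan2(√a, √(1-a))=0.257955995; dist=6371·c=1643.438 ≈ 1643.4 km; running total=14284.8 km
Leg 2 bearing: y=sinΔλ·cosφ2=-0.22671391, x=cosφ1·sinφ2-sinφ1·cosφ2·cosΔλ=0.11695818; θ=atan2(y, x)=-62.7115° <0 so +360° → 297.2885° ≈ 297.3°
Leg 3: φ1=1.0450456, φ2=0.2572685, Δφ=-0.7877770, Δλ=-0.4924185 rad; a=sin²(Δφ/2)+cosφ1·cosφ2·sin²(Δλ/2)=0.1761201156; c=2·atan2(√a, √(1-a))=0.866156115; dist=6371·c=5518.281 ≈ 5518.3 km; running total=19803.1 km
Leg 3 bearing: y=sinΔλ·cosφ2=-0.45719926, x=cosφ1·sinφ2-sinφ1·cosφ2·cosΔλ=-0.60940637; θ=atan2(y, x)=-143.1214° <0 so +360° → 216.8786° ≈ 216.9°
Leg 4: φ1=0.2572685, φ2=-0.1090813, Δφ=-0.3663498, Δλ=2.1692627 rad; a=sin²(Δφ/2)+cosφ1·cosφ2·sin²(Δλ/2)=0.7846480071; c=2·atan2(√a, √(1-a))=2.176445636; dist=6371·c=13866.135 ≈ 13866.1 km; running total=33669.2 km
Leg 4 bearing: y=sinΔλ·cosφ2=0.82129007, x=cosφ1·sinφ2-sinφ1·cosφ2·cosΔλ=0.03721116; θ=atan2(y, x)=87.4058° ≈ 87.4°
Leg 5: φ1=-0.1090813, φ2=-0.4573932, Δφ=-0.3483119, Δλ=-1.3745986 rad; a=sin²(Δφ/2)+cosφ1·cosφ2·sin²(Δλ/2)=0.3890303897; c=2·atan2(√a, √(1-a))=1.346993484; dist=6371·c=8581.695 ≈ 8581.7 km; running total=42250.9 km
Leg 5 bearing: y=sinΔλ·cosφ2=-0.87999373, x=cosφ1·sinφ2-sinφ1·cosφ2·cosΔλ=-0.41994526; θ=atan2(y, x)=-115.5111° <0 so +360° → 244.4889° ≈ 244.5°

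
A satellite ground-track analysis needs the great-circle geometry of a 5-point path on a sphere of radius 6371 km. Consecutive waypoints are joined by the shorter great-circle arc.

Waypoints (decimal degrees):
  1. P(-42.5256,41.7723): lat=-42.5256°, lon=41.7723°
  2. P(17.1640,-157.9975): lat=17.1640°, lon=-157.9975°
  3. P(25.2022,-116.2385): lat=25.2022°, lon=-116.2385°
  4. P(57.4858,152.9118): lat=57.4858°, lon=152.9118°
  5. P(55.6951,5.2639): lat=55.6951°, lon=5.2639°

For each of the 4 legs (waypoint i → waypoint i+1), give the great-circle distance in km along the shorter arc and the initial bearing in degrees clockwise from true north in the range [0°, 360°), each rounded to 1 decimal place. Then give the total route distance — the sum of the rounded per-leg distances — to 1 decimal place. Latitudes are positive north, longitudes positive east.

Leg 1: dist=16629.8 km, bearing=140.4°
Leg 2: dist=4403.0 km, bearing=71.0°
Leg 3: dist=7716.8 km, bearing=325.0°
Leg 4: dist=7100.2 km, bearing=340.4°
Total: 35849.8 km

Leg 1: φ1=-0.7422117, φ2=0.2995683, Δφ=1.0417800, Δλ=-3.4866408 rad; a=sin²(Δφ/2)+cosφ1·cosφ2·sin²(Δλ/2)=0.9310595929; c=2·atan2(√a, √(1-a))=2.610233519; dist=6371·c=16629.798 ≈ 16629.8 km; running total=16629.8 km
Leg 1 bearing: y=sinΔλ·cosφ2=0.32317799, x=cosφ1·sinφ2-sinφ1·cosφ2·cosΔλ=-0.39026465; θ=atan2(y, x)=140.3719° ≈ 140.4°
Leg 2: φ1=0.2995683, φ2=0.4398614, Δφ=0.1402931, Δλ=0.7288320 rad; a=sin²(Δφ/2)+cosφ1·cosφ2·sin²(Δλ/2)=0.1147261675; c=2·atan2(√a, √(1-a))=0.691096380; dist=6371·c=4402.975 ≈ 4403.0 km; running total=21032.8 km
Leg 2 bearing: y=sinΔλ·cosφ2=0.60260289, x=cosφ1·sinφ2-sinφ1·cosφ2·cosΔλ=0.20766814; θ=atan2(y, x)=70.9851° ≈ 71.0°
Leg 3: φ1=0.4398614, φ2=1.0033165, Δφ=0.5634551, Δλ=4.6975589 rad; a=sin²(Δφ/2)+cosφ1·cosφ2·sin²(Δλ/2)=0.3240705203; c=2·atan2(√a, √(1-a))=1.211240007; dist=6371·c=7716.810 ≈ 7716.8 km; running total=28749.6 km
Leg 3 bearing: y=sinΔλ·cosφ2=-0.53744951, x=cosφ1·sinφ2-sinφ1·cosφ2·cosΔλ=0.76638326; θ=atan2(y, x)=-35.0412° <0 so +360° → 324.9588° ≈ 325.0°
Leg 4: φ1=1.0033165, φ2=0.9720629, Δφ=-0.0312536, Δλ=-2.5769420 rad; a=sin²(Δφ/2)+cosφ1·cosφ2·sin²(Δλ/2)=0.2796705641; c=2·atan2(√a, √(1-a))=1.114463809; dist=6371·c=7100.249 ≈ 7100.2 km; running total=35849.8 km
Leg 4 bearing: y=sinΔλ·cosφ2=-0.30159228, x=cosφ1·sinφ2-sinφ1·cosφ2·cosΔλ=0.84549504; θ=atan2(y, x)=-19.6316° <0 so +360° → 340.3684° ≈ 340.4°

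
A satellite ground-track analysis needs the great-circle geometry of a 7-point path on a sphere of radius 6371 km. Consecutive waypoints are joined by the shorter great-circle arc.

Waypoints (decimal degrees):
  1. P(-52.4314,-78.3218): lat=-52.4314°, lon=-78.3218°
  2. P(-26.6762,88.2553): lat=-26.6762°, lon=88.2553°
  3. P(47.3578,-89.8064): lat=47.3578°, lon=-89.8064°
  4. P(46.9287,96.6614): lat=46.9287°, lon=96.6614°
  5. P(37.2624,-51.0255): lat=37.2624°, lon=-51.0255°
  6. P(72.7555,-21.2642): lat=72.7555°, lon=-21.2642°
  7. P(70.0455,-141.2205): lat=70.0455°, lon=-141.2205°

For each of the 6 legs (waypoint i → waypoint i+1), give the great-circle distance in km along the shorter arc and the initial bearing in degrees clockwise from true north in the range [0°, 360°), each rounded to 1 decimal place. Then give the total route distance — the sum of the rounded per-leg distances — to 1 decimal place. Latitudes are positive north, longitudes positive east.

Leg 1: φ1=-0.9151006, φ2=-0.4655875, Δφ=0.4495130, Δλ=2.9073189 rad; a=sin²(Δφ/2)+cosφ1·cosφ2·sin²(Δλ/2)=0.5870413278; c=2·atan2(√a, √(1-a))=1.745770450; dist=6371·c=11122.304 ≈ 11122.3 km; running total=11122.3 km
Leg 1 bearing: y=sinΔλ·cosφ2=0.20742758, x=cosφ1·sinφ2-sinφ1·cosφ2·cosΔλ=-0.96263650; θ=atan2(y, x)=167.8399° ≈ 167.8°
Leg 2: φ1=-0.4655875, φ2=0.8265495, Δφ=1.2921371, Δλ=-3.1077629 rad; a=sin²(Δφ/2)+cosφ1·cosφ2·sin²(Δλ/2)=0.9676055780; c=2·atan2(√a, √(1-a))=2.779651256; dist=6371·c=17709.158 ≈ 17709.2 km; running total=28831.5 km
Leg 2 bearing: y=sinΔλ·cosφ2=-0.02291249, x=cosφ1·sinφ2-sinφ1·cosφ2·cosΔλ=0.35334843; θ=atan2(y, x)=-3.7101° <0 so +360° → 356.2899° ≈ 356.3°
Leg 3: φ1=0.8265495, φ2=0.8190603, Δφ=-0.0074892, Δλ=3.2544771 rad; a=sin²(Δφ/2)+cosφ1·cosφ2·sin²(Δλ/2)=0.4611559201; c=2·atan2(√a, √(1-a))=1.493029807; dist=6371·c=9512.093 ≈ 9512.1 km; running total=38343.6 km
Leg 3 bearing: y=sinΔλ·cosφ2=-0.07692604, x=cosφ1·sinφ2-sinφ1·cosφ2·cosΔλ=0.99400550; θ=atan2(y, x)=-4.4253° <0 so +360° → 355.5747° ≈ 355.6°
Leg 4: φ1=0.8190603, φ2=0.6503516, Δφ=-0.1687088, Δλ=-2.5776227 rad; a=sin²(Δφ/2)+cosφ1·cosφ2·sin²(Δλ/2)=0.5085216017; c=2·atan2(√a, √(1-a))=1.587840355; dist=6371·c=10116.131 ≈ 10116.1 km; running total=48459.7 km
Leg 4 bearing: y=sinΔλ·cosφ2=-0.42542933, x=cosφ1·sinφ2-sinφ1·cosφ2·cosΔλ=0.90483115; θ=atan2(y, x)=-25.1818° <0 so +360° → 334.8182° ≈ 334.8°
Leg 5: φ1=0.6503516, φ2=1.2698230, Δφ=0.6194715, Δλ=0.5194327 rad; a=sin²(Δφ/2)+cosφ1·cosφ2·sin²(Δλ/2)=0.1084671382; c=2·atan2(√a, √(1-a))=0.671216392; dist=6371·c=4276.320 ≈ 4276.3 km; running total=52736.0 km
Leg 5 bearing: y=sinΔλ·cosφ2=0.14715409, x=cosφ1·sinφ2-sinφ1·cosφ2·cosΔλ=0.60427953; θ=atan2(y, x)=13.6863° ≈ 13.7°
Leg 6: φ1=1.2698230, φ2=1.2225246, Δφ=-0.0472984, Δλ=-2.0936324 rad; a=sin²(Δφ/2)+cosφ1·cosφ2·sin²(Δλ/2)=0.0764036987; c=2·atan2(√a, √(1-a))=0.560117666; dist=6371·c=3568.510 ≈ 3568.5 km; running total=56304.5 km
Leg 6 bearing: y=sinΔλ·cosφ2=-0.29568184, x=cosφ1·sinφ2-sinφ1·cosφ2·cosΔλ=0.44140338; θ=atan2(y, x)=-33.8169° <0 so +360° → 326.1831° ≈ 326.2°

Leg 1: dist=11122.3 km, bearing=167.8°
Leg 2: dist=17709.2 km, bearing=356.3°
Leg 3: dist=9512.1 km, bearing=355.6°
Leg 4: dist=10116.1 km, bearing=334.8°
Leg 5: dist=4276.3 km, bearing=13.7°
Leg 6: dist=3568.5 km, bearing=326.2°
Total: 56304.5 km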